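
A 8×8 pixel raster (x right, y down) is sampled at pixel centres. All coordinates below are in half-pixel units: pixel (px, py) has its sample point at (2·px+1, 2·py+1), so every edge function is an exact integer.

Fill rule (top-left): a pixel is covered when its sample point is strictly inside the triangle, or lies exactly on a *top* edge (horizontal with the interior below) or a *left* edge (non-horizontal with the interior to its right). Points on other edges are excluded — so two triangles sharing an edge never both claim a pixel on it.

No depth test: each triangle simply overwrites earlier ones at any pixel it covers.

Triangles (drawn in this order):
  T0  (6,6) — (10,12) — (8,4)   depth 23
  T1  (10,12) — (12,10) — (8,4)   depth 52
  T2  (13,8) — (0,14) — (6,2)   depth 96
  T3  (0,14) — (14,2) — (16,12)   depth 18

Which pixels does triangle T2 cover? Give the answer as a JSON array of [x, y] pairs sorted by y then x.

T0:
  2·area = 20  (B↔C swapped to make it positive)
  edge (6, 6)→(8, 4): d=(2,-2) top-left  bias=+0
  edge (8, 4)→(10, 12): d=(2,8) right/bottom  bias=-1
  edge (10, 12)→(6, 6): d=(-4,-6) top-left  bias=+0
    (5,0)@(11, 1): e=[0,-30,50] → .  [on edge]
    (4,1)@(9, 3): e=[0,-10,30] → .  [on edge]
    (3,2)@(7, 5): e=[0,10,10] → X  [on edge]
    (4,2)@(9, 5): e=[4,-6,22] → .
    (2,3)@(5, 7): e=[0,30,-10] → .  [on edge]
    (3,3)@(7, 7): e=[4,14,2] → X
    (4,3)@(9, 7): e=[8,-2,14] → .
    (1,4)@(3, 9): e=[0,50,-30] → .  [on edge]
    (3,4)@(7, 9): e=[8,18,-6] → .
    (4,4)@(9, 9): e=[12,2,6] → X
    (5,4)@(11, 9): e=[16,-14,18] → .
    (0,5)@(1, 11): e=[0,70,-50] → .  [on edge]
  covered (3 px):
    . . . . . . . .
    . . . . . . . .
    . . . X . . . .
    . . . X . . . .
    . . . . X . . .
    . . . . . . . .
    . . . . . . . .
    . . . . . . . .
T1:
  2·area = 20  (B↔C swapped to make it positive)
  edge (10, 12)→(8, 4): d=(-2,-8) top-left  bias=+0
  edge (8, 4)→(12, 10): d=(4,6) right/bottom  bias=-1
  edge (12, 10)→(10, 12): d=(-2,2) right/bottom  bias=-1
    (4,3)@(9, 7): e=[2,6,12] → X
    (5,3)@(11, 7): e=[18,-6,8] → .
    (7,3)@(15, 7): e=[50,-30,0] → .  [on edge]
    (4,4)@(9, 9): e=[-2,14,8] → .
    (5,4)@(11, 9): e=[14,2,4] → X
    (6,4)@(13, 9): e=[30,-10,0] → .  [on edge]
    (5,5)@(11, 11): e=[10,10,0] → .  [on edge]
    (4,6)@(9, 13): e=[-10,30,0] → .  [on edge]
    (3,7)@(7, 15): e=[-30,50,0] → .  [on edge]
  covered (2 px):
    . . . . . . . .
    . . . . . . . .
    . . . . . . . .
    . . . . X . . .
    . . . . . X . .
    . . . . . . . .
    . . . . . . . .
    . . . . . . . .
T2:
  2·area = 120
  edge (13, 8)→(0, 14): d=(-13,6) right/bottom  bias=-1
  edge (0, 14)→(6, 2): d=(6,-12) top-left  bias=+0
  edge (6, 2)→(13, 8): d=(7,6) right/bottom  bias=-1
    (3,1)@(7, 3): e=[101,18,1] → X
    (4,1)@(9, 3): e=[89,42,-11] → .
    (2,2)@(5, 5): e=[87,6,27] → X
    (4,2)@(9, 5): e=[63,54,3] → X
    (5,2)@(11, 5): e=[51,78,-9] → .
    (2,3)@(5, 7): e=[61,18,41] → X
    (5,3)@(11, 7): e=[25,90,5] → X
    (6,3)@(13, 7): e=[13,114,-7] → .
    (1,4)@(3, 9): e=[47,6,67] → X
    (5,4)@(11, 9): e=[-1,102,19] → .
    (1,5)@(3, 11): e=[21,18,81] → X
    (3,5)@(7, 11): e=[-3,66,57] → .
  covered (15 px):
    . . . . . . . .
    . . . X . . . .
    . . X X X . . .
    . . X X X X . .
    . X X X X . . .
    . X X . . . . .
    X . . . . . . .
    . . . . . . . .
T3:
  2·area = 164
  edge (0, 14)→(14, 2): d=(14,-12) top-left  bias=+0
  edge (14, 2)→(16, 12): d=(2,10) right/bottom  bias=-1
  edge (16, 12)→(0, 14): d=(-16,2) right/bottom  bias=-1
    (6,1)@(13, 3): e=[2,12,150] → X
    (7,1)@(15, 3): e=[26,-8,146] → .
    (5,2)@(11, 5): e=[6,36,122] → X
    (7,2)@(15, 5): e=[54,-4,114] → .
    (4,3)@(9, 7): e=[10,60,94] → X
    (7,3)@(15, 7): e=[82,0,82] → .  [on edge]
    (3,4)@(7, 9): e=[14,84,66] → X
    (7,4)@(15, 9): e=[110,4,50] → X
    (2,5)@(5, 11): e=[18,108,38] → X
    (1,6)@(3, 13): e=[22,132,10] → X
    (4,6)@(9, 13): e=[94,72,-2] → .
    (5,6)@(11, 13): e=[118,52,-6] → .
  covered (20 px):
    . . . . . . . .
    . . . . . . X .
    . . . . . X X .
    . . . . X X X .
    . . . X X X X X
    . . X X X X X X
    . X X X . . . .
    . . . . . . . .

Answer: [[3,1],[2,2],[3,2],[4,2],[2,3],[3,3],[4,3],[5,3],[1,4],[2,4],[3,4],[4,4],[1,5],[2,5],[0,6]]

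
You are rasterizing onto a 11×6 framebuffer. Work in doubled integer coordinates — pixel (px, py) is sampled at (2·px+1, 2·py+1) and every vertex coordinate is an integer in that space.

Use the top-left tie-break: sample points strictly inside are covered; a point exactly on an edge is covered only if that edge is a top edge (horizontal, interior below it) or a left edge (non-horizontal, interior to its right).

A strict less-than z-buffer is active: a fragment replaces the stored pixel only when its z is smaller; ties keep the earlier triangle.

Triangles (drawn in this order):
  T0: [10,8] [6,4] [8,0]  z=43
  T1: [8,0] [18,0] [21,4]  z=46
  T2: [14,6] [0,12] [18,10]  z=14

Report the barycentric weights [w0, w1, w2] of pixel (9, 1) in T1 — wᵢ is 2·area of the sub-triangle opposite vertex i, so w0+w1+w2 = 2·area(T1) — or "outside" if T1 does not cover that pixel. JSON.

T0:
  2·area = 24
  edge (10, 8)→(6, 4): d=(-4,-4) top-left  bias=+0
  edge (6, 4)→(8, 0): d=(2,-4) top-left  bias=+0
  edge (8, 0)→(10, 8): d=(2,8) right/bottom  bias=-1
    (1,0)@(3, 1): e=[0,-18,42] → .  [on edge]
    (2,1)@(5, 3): e=[0,-6,30] → .  [on edge]
    (3,1)@(7, 3): e=[8,2,14] → X
    (4,1)@(9, 3): e=[16,10,-2] → .
    (3,2)@(7, 5): e=[0,6,18] → X  [on edge]
    (4,2)@(9, 5): e=[8,14,2] → X
    (5,2)@(11, 5): e=[16,22,-14] → .
    (3,3)@(7, 7): e=[-8,10,22] → .
    (4,3)@(9, 7): e=[0,18,6] → X  [on edge]
    (5,3)@(11, 7): e=[8,26,-10] → .
    (4,4)@(9, 9): e=[-8,22,10] → .
    (5,4)@(11, 9): e=[0,30,-6] → .  [on edge]
    (6,5)@(13, 11): e=[0,42,-18] → .  [on edge]
  covered (4 px):
    . . . . . . . . . . .
    . . . X . . . . . . .
    . . . X X . . . . . .
    . . . . X . . . . . .
    . . . . . . . . . . .
    . . . . . . . . . . .
T1:
  2·area = 40
  edge (8, 0)→(18, 0): d=(10,0) top-left  bias=+0
  edge (18, 0)→(21, 4): d=(3,4) right/bottom  bias=-1
  edge (21, 4)→(8, 0): d=(-13,-4) top-left  bias=+0
    (6,0)@(13, 1): e=[10,23,7] → X
    (7,0)@(15, 1): e=[10,15,15] → X
    (8,0)@(17, 1): e=[10,7,23] → X
    (9,0)@(19, 1): e=[10,-1,31] → .
    (6,1)@(13, 3): e=[30,29,-19] → .
    (7,1)@(15, 3): e=[30,21,-11] → .
    (8,1)@(17, 3): e=[30,13,-3] → .
    (9,1)@(19, 3): e=[30,5,5] → X
    (10,1)@(21, 3): e=[30,-3,13] → .
    (9,2)@(19, 5): e=[50,11,-21] → .
  covered (4 px):
    . . . . . . X X X . .
    . . . . . . . . . X .
    . . . . . . . . . . .
    . . . . . . . . . . .
    . . . . . . . . . . .
    . . . . . . . . . . .
T2:
  2·area = 80  (B↔C swapped to make it positive)
  edge (14, 6)→(18, 10): d=(4,4) right/bottom  bias=-1
  edge (18, 10)→(0, 12): d=(-18,2) right/bottom  bias=-1
  edge (0, 12)→(14, 6): d=(14,-6) top-left  bias=+0
    (4,0)@(9, 1): e=[0,180,-100] → .  [on edge]
    (5,1)@(11, 3): e=[0,140,-60] → .  [on edge]
    (10,1)@(21, 3): e=[-40,120,0] → .  [on edge]
    (6,2)@(13, 5): e=[0,100,-20] → .  [on edge]
    (6,3)@(13, 7): e=[8,64,8] → X
    (7,3)@(15, 7): e=[0,60,20] → .  [on edge]
    (3,4)@(7, 9): e=[40,40,0] → X  [on edge]
    (4,4)@(9, 9): e=[32,36,12] → X
    (5,4)@(11, 9): e=[24,32,24] → X
    (7,4)@(15, 9): e=[8,24,48] → X
    (8,4)@(17, 9): e=[0,20,60] → .  [on edge]
    (1,5)@(3, 11): e=[64,12,4] → X
    (4,5)@(9, 11): e=[40,0,40] → .  [on edge]
    (9,5)@(19, 11): e=[0,-20,100] → .  [on edge]
  covered (9 px):
    . . . . . . . . . . .
    . . . . . . . . . . .
    . . . . . . . . . . .
    . . . . . . X . . . .
    . . . X X X X X . . .
    . X X X . . . . . . .

Result: [5,5,30]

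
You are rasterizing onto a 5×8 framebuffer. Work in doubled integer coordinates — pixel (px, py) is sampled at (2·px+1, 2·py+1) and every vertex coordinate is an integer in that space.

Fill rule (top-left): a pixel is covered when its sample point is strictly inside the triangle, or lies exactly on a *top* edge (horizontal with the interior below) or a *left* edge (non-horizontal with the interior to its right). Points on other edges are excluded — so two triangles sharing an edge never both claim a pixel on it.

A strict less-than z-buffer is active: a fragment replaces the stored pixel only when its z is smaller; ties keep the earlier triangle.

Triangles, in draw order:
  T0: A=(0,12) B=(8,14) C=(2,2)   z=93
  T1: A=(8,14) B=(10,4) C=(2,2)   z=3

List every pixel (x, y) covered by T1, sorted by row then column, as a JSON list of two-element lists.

T0:
  2·area = 84  (B↔C swapped to make it positive)
  edge (0, 12)→(2, 2): d=(2,-10) top-left  bias=+0
  edge (2, 2)→(8, 14): d=(6,12) right/bottom  bias=-1
  edge (8, 14)→(0, 12): d=(-8,-2) top-left  bias=+0
    (1,2)@(3, 5): e=[16,6,62] → █
    (2,2)@(5, 5): e=[36,-18,66] → ·
    (0,3)@(1, 7): e=[0,42,42] → █  [on edge]
    (2,3)@(5, 7): e=[40,-6,50] → ·
    (0,4)@(1, 9): e=[4,54,26] → █
    (2,4)@(5, 9): e=[44,6,34] → █
    (3,4)@(7, 9): e=[64,-18,38] → ·
    (0,5)@(1, 11): e=[8,66,10] → █
    (3,5)@(7, 11): e=[68,-6,22] → ·
    (0,6)@(1, 13): e=[12,78,-6] → ·
    (1,6)@(3, 13): e=[32,54,-2] → ·
    (2,6)@(5, 13): e=[52,30,2] → █
  covered (11 px):
    · · · · ·
    · · · · ·
    · █ · · ·
    █ █ · · ·
    █ █ █ · ·
    █ █ █ · ·
    · · █ █ ·
    · · · · ·
T1:
  2·area = 84  (B↔C swapped to make it positive)
  edge (8, 14)→(2, 2): d=(-6,-12) top-left  bias=+0
  edge (2, 2)→(10, 4): d=(8,2) right/bottom  bias=-1
  edge (10, 4)→(8, 14): d=(-2,10) right/bottom  bias=-1
    (1,1)@(3, 3): e=[6,6,72] → █
    (2,1)@(5, 3): e=[30,2,52] → █
    (3,1)@(7, 3): e=[54,-2,32] → ·
    (1,2)@(3, 5): e=[-6,22,68] → ·
    (2,2)@(5, 5): e=[18,18,48] → █
    (3,2)@(7, 5): e=[42,14,28] → █
    (4,2)@(9, 5): e=[66,10,8] → █
    (2,3)@(5, 7): e=[6,34,44] → █
    (2,4)@(5, 9): e=[-6,50,40] → ·
    (3,4)@(7, 9): e=[18,46,20] → █
    (4,4)@(9, 9): e=[42,42,0] → ·  [on edge]
    (3,5)@(7, 11): e=[6,62,16] → █
  covered (10 px):
    · · · · ·
    · █ █ · ·
    · · █ █ █
    · · █ █ █
    · · · █ ·
    · · · █ ·
    · · · · ·
    · · · · ·

Final: [[1,1],[2,1],[2,2],[3,2],[4,2],[2,3],[3,3],[4,3],[3,4],[3,5]]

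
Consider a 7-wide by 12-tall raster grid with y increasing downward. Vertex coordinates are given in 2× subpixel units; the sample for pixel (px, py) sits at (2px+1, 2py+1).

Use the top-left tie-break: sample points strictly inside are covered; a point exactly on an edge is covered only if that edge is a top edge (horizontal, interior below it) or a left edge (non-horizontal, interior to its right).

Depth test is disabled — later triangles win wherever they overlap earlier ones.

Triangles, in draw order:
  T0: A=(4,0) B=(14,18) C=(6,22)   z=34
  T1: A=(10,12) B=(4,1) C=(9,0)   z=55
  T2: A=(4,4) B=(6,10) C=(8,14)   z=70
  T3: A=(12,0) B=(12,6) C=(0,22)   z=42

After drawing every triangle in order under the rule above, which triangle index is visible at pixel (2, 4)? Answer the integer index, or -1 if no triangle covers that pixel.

T0:
  2·area = 184
  edge (4, 0)→(14, 18): d=(10,18) right/bottom  bias=-1
  edge (14, 18)→(6, 22): d=(-8,4) right/bottom  bias=-1
  edge (6, 22)→(4, 0): d=(-2,-22) top-left  bias=+0
    (2,1)@(5, 3): e=[12,156,16] → X
    (3,1)@(7, 3): e=[-24,148,60] → .
    (2,2)@(5, 5): e=[32,140,12] → X
    (3,2)@(7, 5): e=[-4,132,56] → .
    (2,3)@(5, 7): e=[52,124,8] → X
    (3,3)@(7, 7): e=[16,116,52] → X
    (4,3)@(9, 7): e=[-20,108,96] → .
    (2,4)@(5, 9): e=[72,108,4] → X
    (4,4)@(9, 9): e=[0,92,92] → .  [on edge]
    (2,5)@(5, 11): e=[92,92,0] → X  [on edge]
    (4,5)@(9, 11): e=[20,76,88] → X
    (5,5)@(11, 11): e=[-16,68,132] → .
  covered (23 px):
    . . . . . . .
    . . X . . . .
    . . X . . . .
    . . X X . . .
    . . X X . . .
    . . X X X . .
    . . . X X X .
    . . . X X X .
    . . . X X X X
    . . . X X X .
    . . . X . . .
    . . . . . . .
T1:
  2·area = 61
  edge (10, 12)→(4, 1): d=(-6,-11) top-left  bias=+0
  edge (4, 1)→(9, 0): d=(5,-1) top-left  bias=+0
  edge (9, 0)→(10, 12): d=(1,12) right/bottom  bias=-1
    (2,0)@(5, 1): e=[11,1,49] → X
    (3,0)@(7, 1): e=[33,3,25] → X
    (4,0)@(9, 1): e=[55,5,1] → X
    (5,0)@(11, 1): e=[77,7,-23] → .
    (2,1)@(5, 3): e=[-1,11,51] → .
    (3,1)@(7, 3): e=[21,13,27] → X
    (5,1)@(11, 3): e=[65,17,-21] → .
    (3,2)@(7, 5): e=[9,23,29] → X
    (5,2)@(11, 5): e=[53,27,-19] → .
    (3,3)@(7, 7): e=[-3,33,31] → .
    (4,3)@(9, 7): e=[19,35,7] → X
    (5,3)@(11, 7): e=[41,37,-17] → .
  covered (9 px):
    . . X X X . .
    . . . X X . .
    . . . X X . .
    . . . . X . .
    . . . . X . .
    . . . . . . .
    . . . . . . .
    . . . . . . .
    . . . . . . .
    . . . . . . .
    . . . . . . .
    . . . . . . .
T2:
  2·area = 4  (B↔C swapped to make it positive)
  edge (4, 4)→(8, 14): d=(4,10) right/bottom  bias=-1
  edge (8, 14)→(6, 10): d=(-2,-4) top-left  bias=+0
  edge (6, 10)→(4, 4): d=(-2,-6) top-left  bias=+0
    (1,0)@(3, 1): e=[-2,6,0] → .  [on edge]
    (2,3)@(5, 7): e=[2,2,0] → X  [on edge]
    (3,3)@(7, 7): e=[-18,10,12] → .
    (2,4)@(5, 9): e=[10,-2,-4] → .
    (3,6)@(7, 13): e=[6,-2,0] → .  [on edge]
    (4,9)@(9, 19): e=[10,-6,0] → .  [on edge]
  covered (1 px):
    . . . . . . .
    . . . . . . .
    . . . . . . .
    . . X . . . .
    . . . . . . .
    . . . . . . .
    . . . . . . .
    . . . . . . .
    . . . . . . .
    . . . . . . .
    . . . . . . .
    . . . . . . .
T3:
  2·area = 72
  edge (12, 0)→(12, 6): d=(0,6) right/bottom  bias=-1
  edge (12, 6)→(0, 22): d=(-12,16) right/bottom  bias=-1
  edge (0, 22)→(12, 0): d=(12,-22) top-left  bias=+0
    (5,1)@(11, 3): e=[6,52,14] → X
    (6,1)@(13, 3): e=[-6,20,58] → .
    (5,2)@(11, 5): e=[6,28,38] → X
    (6,2)@(13, 5): e=[-6,-4,82] → .
    (4,3)@(9, 7): e=[18,36,18] → X
    (6,3)@(13, 7): e=[-6,-28,106] → .
    (4,4)@(9, 9): e=[18,12,42] → X
    (5,4)@(11, 9): e=[6,-20,86] → .
    (3,5)@(7, 11): e=[30,20,22] → X
    (4,5)@(9, 11): e=[18,-12,66] → .
    (2,6)@(5, 13): e=[42,28,2] → X
    (3,6)@(7, 13): e=[30,-4,46] → .
  covered (9 px):
    . . . . . . .
    . . . . . X .
    . . . . . X .
    . . . . X X .
    . . . . X . .
    . . . X . . .
    . . X . . . .
    . . X . . . .
    . X . . . . .
    . . . . . . .
    . . . . . . .
    . . . . . . .

Z-buffer (winner per pixel, '.' = empty):
  . . 1 1 1 . .
  . . 0 1 1 3 .
  . . 0 1 1 3 .
  . . 2 0 3 3 .
  . . 0 0 3 . .
  . . 0 3 0 . .
  . . 3 0 0 0 .
  . . 3 0 0 0 .
  . 3 . 0 0 0 0
  . . . 0 0 0 .
  . . . 0 . . .
  . . . . . . .

Result: 0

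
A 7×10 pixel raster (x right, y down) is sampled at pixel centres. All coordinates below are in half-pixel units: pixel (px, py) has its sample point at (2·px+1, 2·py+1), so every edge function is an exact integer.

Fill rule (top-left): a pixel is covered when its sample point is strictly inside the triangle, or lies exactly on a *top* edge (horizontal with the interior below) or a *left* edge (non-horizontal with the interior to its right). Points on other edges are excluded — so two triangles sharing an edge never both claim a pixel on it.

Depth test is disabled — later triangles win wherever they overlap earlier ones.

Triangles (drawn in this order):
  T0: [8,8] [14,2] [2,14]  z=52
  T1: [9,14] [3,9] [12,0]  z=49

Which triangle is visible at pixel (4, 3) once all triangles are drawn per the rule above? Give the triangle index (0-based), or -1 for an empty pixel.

T0:
  degenerate (2·area = 0) — covers nothing
T1:
  2·area = 99
  edge (9, 14)→(3, 9): d=(-6,-5) top-left  bias=+0
  edge (3, 9)→(12, 0): d=(9,-9) top-left  bias=+0
  edge (12, 0)→(9, 14): d=(-3,14) right/bottom  bias=-1
    (5,0)@(11, 1): e=[88,0,11] → █  [on edge]
    (6,0)@(13, 1): e=[98,18,-17] → ·
    (4,1)@(9, 3): e=[66,0,33] → █  [on edge]
    (6,1)@(13, 3): e=[86,36,-23] → ·
    (3,2)@(7, 5): e=[44,0,55] → █  [on edge]
    (5,2)@(11, 5): e=[64,36,-1] → ·
    (2,3)@(5, 7): e=[22,0,77] → █  [on edge]
    (5,3)@(11, 7): e=[52,54,-7] → ·
    (1,4)@(3, 9): e=[0,0,99] → █  [on edge]
    (5,4)@(11, 9): e=[40,72,-13] → ·
    (0,5)@(1, 11): e=[-22,0,121] → ·  [on edge]
    (1,5)@(3, 11): e=[-12,18,93] → ·
  covered (15 px):
    · · · · · █ ·
    · · · · █ █ ·
    · · · █ █ · ·
    · · █ █ █ · ·
    · █ █ █ █ · ·
    · · · █ █ · ·
    · · · · █ · ·
    · · · · · · ·
    · · · · · · ·
    · · · · · · ·

Z-buffer (winner per pixel, '.' = empty):
  . . . . . 1 .
  . . . . 1 1 .
  . . . 1 1 . .
  . . 1 1 1 . .
  . 1 1 1 1 . .
  . . . 1 1 . .
  . . . . 1 . .
  . . . . . . .
  . . . . . . .
  . . . . . . .

Final: 1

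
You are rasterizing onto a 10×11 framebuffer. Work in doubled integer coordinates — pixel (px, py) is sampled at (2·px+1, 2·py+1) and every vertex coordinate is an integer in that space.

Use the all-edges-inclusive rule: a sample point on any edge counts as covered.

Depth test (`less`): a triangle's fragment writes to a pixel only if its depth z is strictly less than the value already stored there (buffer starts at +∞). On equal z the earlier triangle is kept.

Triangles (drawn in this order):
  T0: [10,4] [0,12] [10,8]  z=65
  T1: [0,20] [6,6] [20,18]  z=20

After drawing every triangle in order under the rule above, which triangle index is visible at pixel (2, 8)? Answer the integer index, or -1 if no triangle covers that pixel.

T0:
  2·area = 40  (B↔C swapped to make it positive)
  edge (10, 4)→(10, 8): d=(0,4) inclusive
  edge (10, 8)→(0, 12): d=(-10,4) inclusive
  edge (0, 12)→(10, 4): d=(10,-8) inclusive
    (4,2)@(9, 5): e=[4,34,2] → X
    (5,2)@(11, 5): e=[-4,26,18] → .
    (3,3)@(7, 7): e=[12,22,6] → X
    (5,3)@(11, 7): e=[-4,6,38] → .
    (2,4)@(5, 9): e=[20,10,10] → X
    (4,4)@(9, 9): e=[4,-6,42] → .
    (2,5)@(5, 11): e=[20,-10,30] → .
    (3,5)@(7, 11): e=[12,-18,46] → .
  covered (5 px):
    . . . . . . . . . .
    . . . . . . . . . .
    . . . . X . . . . .
    . . . X X . . . . .
    . . X X . . . . . .
    . . . . . . . . . .
    . . . . . . . . . .
    . . . . . . . . . .
    . . . . . . . . . .
    . . . . . . . . . .
    . . . . . . . . . .
T1:
  2·area = 268
  edge (0, 20)→(6, 6): d=(6,-14) inclusive
  edge (6, 6)→(20, 18): d=(14,12) inclusive
  edge (20, 18)→(0, 20): d=(-20,2) inclusive
    (3,3)@(7, 7): e=[20,2,246] → X
    (4,3)@(9, 7): e=[48,-22,242] → .
    (2,4)@(5, 9): e=[4,54,210] → X
    (4,4)@(9, 9): e=[60,6,202] → X
    (5,4)@(11, 9): e=[88,-18,198] → .
    (2,5)@(5, 11): e=[16,82,170] → X
    (5,5)@(11, 11): e=[100,10,158] → X
    (6,5)@(13, 11): e=[128,-14,154] → .
    (1,6)@(3, 13): e=[0,134,134] → X  [on edge]
    (6,6)@(13, 13): e=[140,14,114] → X
    (7,6)@(15, 13): e=[168,-10,110] → .
    (1,7)@(3, 15): e=[12,162,94] → X
  covered (34 px):
    . . . . . . . . . .
    . . . . . . . . . .
    . . . . . . . . . .
    . . . X . . . . . .
    . . X X X . . . . .
    . . X X X X . . . .
    . X X X X X X . . .
    . X X X X X X X . .
    . X X X X X X X X .
    X X X X X . . . . .
    . . . . . . . . . .

Z-buffer (winner per pixel, '.' = empty):
  . . . . . . . . . .
  . . . . . . . . . .
  . . . . 0 . . . . .
  . . . 1 0 . . . . .
  . . 1 1 1 . . . . .
  . . 1 1 1 1 . . . .
  . 1 1 1 1 1 1 . . .
  . 1 1 1 1 1 1 1 . .
  . 1 1 1 1 1 1 1 1 .
  1 1 1 1 1 . . . . .
  . . . . . . . . . .

Answer: 1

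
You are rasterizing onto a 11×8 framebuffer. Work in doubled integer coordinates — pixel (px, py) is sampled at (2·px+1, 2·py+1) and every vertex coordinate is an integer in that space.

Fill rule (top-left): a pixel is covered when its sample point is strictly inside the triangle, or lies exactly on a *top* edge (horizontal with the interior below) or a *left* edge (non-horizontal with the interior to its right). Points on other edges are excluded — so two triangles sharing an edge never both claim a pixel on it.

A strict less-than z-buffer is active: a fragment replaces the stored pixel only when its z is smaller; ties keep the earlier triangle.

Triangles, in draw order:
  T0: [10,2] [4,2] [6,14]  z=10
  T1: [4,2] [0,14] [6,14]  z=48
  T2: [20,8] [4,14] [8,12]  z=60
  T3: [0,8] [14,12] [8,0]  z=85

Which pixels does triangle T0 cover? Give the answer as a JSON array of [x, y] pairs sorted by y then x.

T0:
  2·area = 72  (B↔C swapped to make it positive)
  edge (10, 2)→(6, 14): d=(-4,12) right/bottom  bias=-1
  edge (6, 14)→(4, 2): d=(-2,-12) top-left  bias=+0
  edge (4, 2)→(10, 2): d=(6,0) top-left  bias=+0
    (2,1)@(5, 3): e=[56,10,6] → X
    (3,1)@(7, 3): e=[32,34,6] → X
    (4,1)@(9, 3): e=[8,58,6] → X
    (5,1)@(11, 3): e=[-16,82,6] → .
    (2,2)@(5, 5): e=[48,6,18] → X
    (4,2)@(9, 5): e=[0,54,18] → .  [on edge]
    (2,3)@(5, 7): e=[40,2,30] → X
    (4,3)@(9, 7): e=[-8,50,30] → .
    (2,4)@(5, 9): e=[32,-2,42] → .
    (3,4)@(7, 9): e=[8,22,42] → X
    (4,4)@(9, 9): e=[-16,46,42] → .
    (3,5)@(7, 11): e=[0,18,54] → .  [on edge]
  covered (8 px):
    . . . . . . . . . . .
    . . X X X . . . . . .
    . . X X . . . . . . .
    . . X X . . . . . . .
    . . . X . . . . . . .
    . . . . . . . . . . .
    . . . . . . . . . . .
    . . . . . . . . . . .
T1:
  2·area = 72  (B↔C swapped to make it positive)
  edge (4, 2)→(6, 14): d=(2,12) right/bottom  bias=-1
  edge (6, 14)→(0, 14): d=(-6,0) right/bottom  bias=-1
  edge (0, 14)→(4, 2): d=(4,-12) top-left  bias=+0
    (1,2)@(3, 5): e=[18,54,0] → X  [on edge]
    (2,2)@(5, 5): e=[-6,54,24] → .
    (1,3)@(3, 7): e=[22,42,8] → X
    (2,3)@(5, 7): e=[-2,42,32] → .
    (1,4)@(3, 9): e=[26,30,16] → X
    (2,4)@(5, 9): e=[2,30,40] → X
    (3,4)@(7, 9): e=[-22,30,64] → .
    (0,5)@(1, 11): e=[54,18,0] → X  [on edge]
    (3,5)@(7, 11): e=[-18,18,72] → .
    (0,6)@(1, 13): e=[58,6,8] → X
    (3,6)@(7, 13): e=[-14,6,80] → .
    (0,7)@(1, 15): e=[62,-6,16] → .
  covered (10 px):
    . . . . . . . . . . .
    . . . . . . . . . . .
    . X . . . . . . . . .
    . X . . . . . . . . .
    . X X . . . . . . . .
    X X X . . . . . . . .
    X X X . . . . . . . .
    . . . . . . . . . . .
T2:
  2·area = 8
  edge (20, 8)→(4, 14): d=(-16,6) right/bottom  bias=-1
  edge (4, 14)→(8, 12): d=(4,-2) top-left  bias=+0
  edge (8, 12)→(20, 8): d=(12,-4) top-left  bias=+0
    (8,4)@(17, 9): e=[2,6,0] → X  [on edge]
    (9,4)@(19, 9): e=[-10,10,8] → .
    (5,5)@(11, 11): e=[6,2,0] → X  [on edge]
    (6,5)@(13, 11): e=[-6,6,8] → .
    (8,5)@(17, 11): e=[-30,14,24] → .
    (2,6)@(5, 13): e=[10,-2,0] → .  [on edge]
    (5,6)@(11, 13): e=[-26,10,24] → .
  covered (2 px):
    . . . . . . . . . . .
    . . . . . . . . . . .
    . . . . . . . . . . .
    . . . . . . . . . . .
    . . . . . . . . X . .
    . . . . . X . . . . .
    . . . . . . . . . . .
    . . . . . . . . . . .
T3:
  2·area = 144  (B↔C swapped to make it positive)
  edge (0, 8)→(8, 0): d=(8,-8) top-left  bias=+0
  edge (8, 0)→(14, 12): d=(6,12) right/bottom  bias=-1
  edge (14, 12)→(0, 8): d=(-14,-4) top-left  bias=+0
    (3,0)@(7, 1): e=[0,18,126] → X  [on edge]
    (4,0)@(9, 1): e=[16,-6,134] → .
    (2,1)@(5, 3): e=[0,54,90] → X  [on edge]
    (4,1)@(9, 3): e=[32,6,106] → X
    (5,1)@(11, 3): e=[48,-18,114] → .
    (1,2)@(3, 5): e=[0,90,54] → X  [on edge]
    (5,2)@(11, 5): e=[64,-6,86] → .
    (0,3)@(1, 7): e=[0,126,18] → X  [on edge]
    (5,3)@(11, 7): e=[80,6,58] → X
    (6,3)@(13, 7): e=[96,-18,66] → .
    (0,4)@(1, 9): e=[16,138,-10] → .
    (1,4)@(3, 9): e=[32,114,-2] → .
  covered (20 px):
    . . . X . . . . . . .
    . . X X X . . . . . .
    . X X X X . . . . . .
    X X X X X X . . . . .
    . . X X X X . . . . .
    . . . . . X X . . . .
    . . . . . . . . . . .
    . . . . . . . . . . .

Result: [[2,1],[3,1],[4,1],[2,2],[3,2],[2,3],[3,3],[3,4]]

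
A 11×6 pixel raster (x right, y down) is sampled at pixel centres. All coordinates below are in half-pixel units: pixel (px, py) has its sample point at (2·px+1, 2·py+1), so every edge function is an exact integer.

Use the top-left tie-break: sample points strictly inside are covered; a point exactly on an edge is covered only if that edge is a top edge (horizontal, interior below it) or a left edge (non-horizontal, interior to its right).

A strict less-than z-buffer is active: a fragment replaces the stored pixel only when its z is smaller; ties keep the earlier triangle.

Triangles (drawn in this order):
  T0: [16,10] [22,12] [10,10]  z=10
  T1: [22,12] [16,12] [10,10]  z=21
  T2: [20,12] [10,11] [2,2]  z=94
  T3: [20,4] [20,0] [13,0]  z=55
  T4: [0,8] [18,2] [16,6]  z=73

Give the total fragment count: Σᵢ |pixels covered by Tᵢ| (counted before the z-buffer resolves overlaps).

T0:
  2·area = 12
  edge (16, 10)→(22, 12): d=(6,2) right/bottom  bias=-1
  edge (22, 12)→(10, 10): d=(-12,-2) top-left  bias=+0
  edge (10, 10)→(16, 10): d=(6,0) top-left  bias=+0
    (0,2)@(1, 5): e=[0,42,-30] → ·  [on edge]
    (3,3)@(7, 7): e=[0,30,-18] → ·  [on edge]
    (6,4)@(13, 9): e=[0,18,-6] → ·  [on edge]
    (8,5)@(17, 11): e=[4,2,6] → #
    (9,5)@(19, 11): e=[0,6,6] → ·  [on edge]
  covered (1 px):
    · · · · · · · · · · ·
    · · · · · · · · · · ·
    · · · · · · · · · · ·
    · · · · · · · · · · ·
    · · · · · · · · · · ·
    · · · · · · · · # · ·
T1:
  2·area = 12
  edge (22, 12)→(16, 12): d=(-6,0) right/bottom  bias=-1
  edge (16, 12)→(10, 10): d=(-6,-2) top-left  bias=+0
  edge (10, 10)→(22, 12): d=(12,2) right/bottom  bias=-1
    (0,3)@(1, 7): e=[30,0,-18] → ·  [on edge]
    (3,4)@(7, 9): e=[18,0,-6] → ·  [on edge]
    (6,5)@(13, 11): e=[6,0,6] → #  [on edge]
    (7,5)@(15, 11): e=[6,4,2] → #
    (8,5)@(17, 11): e=[6,8,-2] → ·
  covered (2 px):
    · · · · · · · · · · ·
    · · · · · · · · · · ·
    · · · · · · · · · · ·
    · · · · · · · · · · ·
    · · · · · · · · · · ·
    · · · · · · # # · · ·
T2:
  2·area = 82
  edge (20, 12)→(10, 11): d=(-10,-1) top-left  bias=+0
  edge (10, 11)→(2, 2): d=(-8,-9) top-left  bias=+0
  edge (2, 2)→(20, 12): d=(18,10) right/bottom  bias=-1
    (1,1)@(3, 3): e=[73,1,8] → #
    (2,1)@(5, 3): e=[75,19,-12] → ·
    (1,2)@(3, 5): e=[53,-15,44] → ·
    (2,2)@(5, 5): e=[55,3,24] → #
    (3,2)@(7, 5): e=[57,21,4] → #
    (4,2)@(9, 5): e=[59,39,-16] → ·
    (2,3)@(5, 7): e=[35,-13,60] → ·
    (3,3)@(7, 7): e=[37,5,40] → #
    (4,3)@(9, 7): e=[39,23,20] → #
    (5,3)@(11, 7): e=[41,41,0] → ·  [on edge]
    (3,4)@(7, 9): e=[17,-11,76] → ·
    (4,4)@(9, 9): e=[19,7,56] → #
  covered (12 px):
    · · · · · · · · · · ·
    · # · · · · · · · · ·
    · · # # · · · · · · ·
    · · · # # · · · · · ·
    · · · · # # # · · · ·
    · · · · · # # # # · ·
T3:
  2·area = 28  (B↔C swapped to make it positive)
  edge (20, 4)→(13, 0): d=(-7,-4) top-left  bias=+0
  edge (13, 0)→(20, 0): d=(7,0) top-left  bias=+0
  edge (20, 0)→(20, 4): d=(0,4) right/bottom  bias=-1
    (7,0)@(15, 1): e=[1,7,20] → #
    (8,0)@(17, 1): e=[9,7,12] → #
    (9,0)@(19, 1): e=[17,7,4] → #
    (10,0)@(21, 1): e=[25,7,-4] → ·
    (7,1)@(15, 3): e=[-13,21,20] → ·
    (8,1)@(17, 3): e=[-5,21,12] → ·
    (9,1)@(19, 3): e=[3,21,4] → #
    (10,1)@(21, 3): e=[11,21,-4] → ·
    (9,2)@(19, 5): e=[-11,35,4] → ·
  covered (4 px):
    · · · · · · · # # # ·
    · · · · · · · · · # ·
    · · · · · · · · · · ·
    · · · · · · · · · · ·
    · · · · · · · · · · ·
    · · · · · · · · · · ·
T4:
  2·area = 60
  edge (0, 8)→(18, 2): d=(18,-6) top-left  bias=+0
  edge (18, 2)→(16, 6): d=(-2,4) right/bottom  bias=-1
  edge (16, 6)→(0, 8): d=(-16,2) right/bottom  bias=-1
    (10,0)@(21, 1): e=[0,-10,70] → ·  [on edge]
    (7,1)@(15, 3): e=[0,10,50] → #  [on edge]
    (8,1)@(17, 3): e=[12,2,46] → #
    (9,1)@(19, 3): e=[24,-6,42] → ·
    (4,2)@(9, 5): e=[0,30,30] → #  [on edge]
    (5,2)@(11, 5): e=[12,22,26] → #
    (6,2)@(13, 5): e=[24,14,22] → #
    (8,2)@(17, 5): e=[48,-2,14] → ·
    (1,3)@(3, 7): e=[0,50,10] → #  [on edge]
    (2,3)@(5, 7): e=[12,42,6] → #
    (3,3)@(7, 7): e=[24,34,2] → #
    (4,3)@(9, 7): e=[36,26,-2] → ·
  covered (9 px):
    · · · · · · · · · · ·
    · · · · · · · # # · ·
    · · · · # # # # · · ·
    · # # # · · · · · · ·
    · · · · · · · · · · ·
    · · · · · · · · · · ·

Final: 28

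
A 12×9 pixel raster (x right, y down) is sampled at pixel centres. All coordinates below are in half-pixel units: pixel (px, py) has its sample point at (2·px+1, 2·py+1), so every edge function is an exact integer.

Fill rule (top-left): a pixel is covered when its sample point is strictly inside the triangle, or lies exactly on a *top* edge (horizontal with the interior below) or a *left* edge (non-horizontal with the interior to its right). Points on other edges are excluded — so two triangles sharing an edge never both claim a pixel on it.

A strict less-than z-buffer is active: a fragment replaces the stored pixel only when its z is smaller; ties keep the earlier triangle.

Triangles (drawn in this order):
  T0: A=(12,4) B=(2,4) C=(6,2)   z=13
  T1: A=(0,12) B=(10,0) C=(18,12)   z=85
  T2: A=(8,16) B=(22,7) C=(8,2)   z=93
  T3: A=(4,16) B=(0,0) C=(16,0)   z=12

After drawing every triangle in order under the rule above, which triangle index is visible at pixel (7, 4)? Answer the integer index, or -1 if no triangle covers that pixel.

T0:
  2·area = 20
  edge (12, 4)→(2, 4): d=(-10,0) right/bottom  bias=-1
  edge (2, 4)→(6, 2): d=(4,-2) top-left  bias=+0
  edge (6, 2)→(12, 4): d=(6,2) right/bottom  bias=-1
    (1,0)@(3, 1): e=[30,-10,0] → ·  [on edge]
    (2,1)@(5, 3): e=[10,2,8] → #
    (3,1)@(7, 3): e=[10,6,4] → #
    (4,1)@(9, 3): e=[10,10,0] → ·  [on edge]
    (2,2)@(5, 5): e=[-10,10,20] → ·
    (3,2)@(7, 5): e=[-10,14,16] → ·
    (7,2)@(15, 5): e=[-10,30,0] → ·  [on edge]
    (10,3)@(21, 7): e=[-30,50,0] → ·  [on edge]
  covered (2 px):
    · · · · · · · · · · · ·
    · · # # · · · · · · · ·
    · · · · · · · · · · · ·
    · · · · · · · · · · · ·
    · · · · · · · · · · · ·
    · · · · · · · · · · · ·
    · · · · · · · · · · · ·
    · · · · · · · · · · · ·
    · · · · · · · · · · · ·
T1:
  2·area = 216
  edge (0, 12)→(10, 0): d=(10,-12) top-left  bias=+0
  edge (10, 0)→(18, 12): d=(8,12) right/bottom  bias=-1
  edge (18, 12)→(0, 12): d=(-18,0) right/bottom  bias=-1
    (4,1)@(9, 3): e=[18,36,162] → #
    (5,1)@(11, 3): e=[42,12,162] → #
    (6,1)@(13, 3): e=[66,-12,162] → ·
    (3,2)@(7, 5): e=[14,76,126] → #
    (6,2)@(13, 5): e=[86,4,126] → #
    (7,2)@(15, 5): e=[110,-20,126] → ·
    (2,3)@(5, 7): e=[10,116,90] → #
    (7,3)@(15, 7): e=[130,-4,90] → ·
    (1,4)@(3, 9): e=[6,156,54] → #
    (7,4)@(15, 9): e=[150,12,54] → #
    (8,4)@(17, 9): e=[174,-12,54] → ·
    (0,5)@(1, 11): e=[2,196,18] → #
  covered (27 px):
    · · · · · · · · · · · ·
    · · · · # # · · · · · ·
    · · · # # # # · · · · ·
    · · # # # # # · · · · ·
    · # # # # # # # · · · ·
    # # # # # # # # # · · ·
    · · · · · · · · · · · ·
    · · · · · · · · · · · ·
    · · · · · · · · · · · ·
T2:
  2·area = 196  (B↔C swapped to make it positive)
  edge (8, 16)→(8, 2): d=(0,-14) top-left  bias=+0
  edge (8, 2)→(22, 7): d=(14,5) right/bottom  bias=-1
  edge (22, 7)→(8, 16): d=(-14,9) right/bottom  bias=-1
    (4,1)@(9, 3): e=[14,9,173] → #
    (5,1)@(11, 3): e=[42,-1,155] → ·
    (4,2)@(9, 5): e=[14,37,145] → #
    (5,2)@(11, 5): e=[42,27,127] → #
    (6,2)@(13, 5): e=[70,17,109] → #
    (7,2)@(15, 5): e=[98,7,91] → #
    (8,2)@(17, 5): e=[126,-3,73] → ·
    (4,3)@(9, 7): e=[14,65,117] → #
    (8,3)@(17, 7): e=[126,25,45] → #
    (9,3)@(19, 7): e=[154,15,27] → #
    (10,3)@(21, 7): e=[182,5,9] → #
    (11,3)@(23, 7): e=[210,-5,-9] → ·
  covered (24 px):
    · · · · · · · · · · · ·
    · · · · # · · · · · · ·
    · · · · # # # # · · · ·
    · · · · # # # # # # # ·
    · · · · # # # # # · · ·
    · · · · # # # # · · · ·
    · · · · # # · · · · · ·
    · · · · # · · · · · · ·
    · · · · · · · · · · · ·
T3:
  2·area = 256
  edge (4, 16)→(0, 0): d=(-4,-16) top-left  bias=+0
  edge (0, 0)→(16, 0): d=(16,0) top-left  bias=+0
  edge (16, 0)→(4, 16): d=(-12,16) right/bottom  bias=-1
    (0,0)@(1, 1): e=[12,16,228] → #
    (1,0)@(3, 1): e=[44,16,196] → #
    (2,0)@(5, 1): e=[76,16,164] → #
    (3,0)@(7, 1): e=[108,16,132] → #
    (4,0)@(9, 1): e=[140,16,100] → #
    (5,0)@(11, 1): e=[172,16,68] → #
    (6,0)@(13, 1): e=[204,16,36] → #
    (7,0)@(15, 1): e=[236,16,4] → #
    (8,0)@(17, 1): e=[268,16,-28] → ·
    (0,1)@(1, 3): e=[4,48,204] → #
    (7,1)@(15, 3): e=[228,48,-20] → ·
    (0,2)@(1, 5): e=[-4,80,180] → ·
  covered (32 px):
    # # # # # # # # · · · ·
    # # # # # # # · · · · ·
    · # # # # # · · · · · ·
    · # # # # · · · · · · ·
    · # # # # · · · · · · ·
    · # # # · · · · · · · ·
    · · # · · · · · · · · ·
    · · · · · · · · · · · ·
    · · · · · · · · · · · ·

Z-buffer (winner per pixel, '.' = empty):
  3 3 3 3 3 3 3 3 . . . .
  3 3 3 3 3 3 3 . . . . .
  . 3 3 3 3 3 1 2 . . . .
  . 3 3 3 3 1 1 2 2 2 2 .
  . 3 3 3 3 1 1 1 2 . . .
  1 3 3 3 1 1 1 1 1 . . .
  . . 3 . 2 2 . . . . . .
  . . . . 2 . . . . . . .
  . . . . . . . . . . . .

Answer: 1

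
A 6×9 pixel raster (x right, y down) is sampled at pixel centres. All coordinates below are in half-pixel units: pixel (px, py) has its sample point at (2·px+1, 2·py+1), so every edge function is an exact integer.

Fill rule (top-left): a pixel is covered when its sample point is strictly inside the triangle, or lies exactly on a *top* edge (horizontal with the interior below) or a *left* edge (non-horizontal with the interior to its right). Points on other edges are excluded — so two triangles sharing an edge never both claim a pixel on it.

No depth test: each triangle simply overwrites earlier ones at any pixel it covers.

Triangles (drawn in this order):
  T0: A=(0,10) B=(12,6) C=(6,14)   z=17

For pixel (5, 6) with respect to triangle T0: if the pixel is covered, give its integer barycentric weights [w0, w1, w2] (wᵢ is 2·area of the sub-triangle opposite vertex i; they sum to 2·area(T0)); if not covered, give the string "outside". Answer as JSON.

T0:
  2·area = 72
  edge (0, 10)→(12, 6): d=(12,-4) top-left  bias=+0
  edge (12, 6)→(6, 14): d=(-6,8) right/bottom  bias=-1
  edge (6, 14)→(0, 10): d=(-6,-4) top-left  bias=+0
    (4,3)@(9, 7): e=[0,18,54] → X  [on edge]
    (5,3)@(11, 7): e=[8,2,62] → X
    (1,4)@(3, 9): e=[0,54,18] → X  [on edge]
    (2,4)@(5, 9): e=[8,38,26] → X
    (3,4)@(7, 9): e=[16,22,34] → X
    (5,4)@(11, 9): e=[32,-10,50] → .
    (1,5)@(3, 11): e=[24,42,6] → X
    (4,5)@(9, 11): e=[48,-6,30] → .
    (1,6)@(3, 13): e=[48,30,-6] → .
    (2,6)@(5, 13): e=[56,14,2] → X
    (3,6)@(7, 13): e=[64,-2,10] → .
    (2,7)@(5, 15): e=[80,2,-10] → .
  covered (10 px):
    . . . . . .
    . . . . . .
    . . . . . .
    . . . . X X
    . X X X X .
    . X X X . .
    . . X . . .
    . . . . . .
    . . . . . .

Final: "outside"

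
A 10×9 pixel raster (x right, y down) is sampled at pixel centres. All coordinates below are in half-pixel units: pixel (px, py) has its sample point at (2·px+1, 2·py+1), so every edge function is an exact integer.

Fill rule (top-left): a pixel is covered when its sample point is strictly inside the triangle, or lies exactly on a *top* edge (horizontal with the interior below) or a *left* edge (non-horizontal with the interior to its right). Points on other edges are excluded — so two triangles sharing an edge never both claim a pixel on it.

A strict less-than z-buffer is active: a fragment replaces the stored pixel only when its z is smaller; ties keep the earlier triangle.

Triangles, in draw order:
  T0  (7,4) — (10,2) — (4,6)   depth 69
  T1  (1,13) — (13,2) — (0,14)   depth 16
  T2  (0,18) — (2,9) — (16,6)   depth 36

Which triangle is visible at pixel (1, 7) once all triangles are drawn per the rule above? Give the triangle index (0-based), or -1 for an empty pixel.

T0:
  degenerate (2·area = 0) — covers nothing
T1:
  2·area = 1
  edge (1, 13)→(13, 2): d=(12,-11) top-left  bias=+0
  edge (13, 2)→(0, 14): d=(-13,12) right/bottom  bias=-1
  edge (0, 14)→(1, 13): d=(1,-1) top-left  bias=+0
    (6,0)@(13, 1): e=[-12,13,0] → ·  [on edge]
    (5,1)@(11, 3): e=[-10,11,0] → ·  [on edge]
    (4,2)@(9, 5): e=[-8,9,0] → ·  [on edge]
    (3,3)@(7, 7): e=[-6,7,0] → ·  [on edge]
    (2,4)@(5, 9): e=[-4,5,0] → ·  [on edge]
    (1,5)@(3, 11): e=[-2,3,0] → ·  [on edge]
    (0,6)@(1, 13): e=[0,1,0] → #  [on edge]
    (1,6)@(3, 13): e=[22,-23,2] → ·
    (0,7)@(1, 15): e=[24,-25,2] → ·
  covered (1 px):
    · · · · · · · · · ·
    · · · · · · · · · ·
    · · · · · · · · · ·
    · · · · · · · · · ·
    · · · · · · · · · ·
    · · · · · · · · · ·
    # · · · · · · · · ·
    · · · · · · · · · ·
    · · · · · · · · · ·
T2:
  2·area = 120
  edge (0, 18)→(2, 9): d=(2,-9) top-left  bias=+0
  edge (2, 9)→(16, 6): d=(14,-3) top-left  bias=+0
  edge (16, 6)→(0, 18): d=(-16,12) right/bottom  bias=-1
    (6,3)@(13, 7): e=[95,5,20] → #
    (7,3)@(15, 7): e=[113,11,-4] → ·
    (1,4)@(3, 9): e=[9,3,108] → #
    (2,4)@(5, 9): e=[27,9,84] → #
    (3,4)@(7, 9): e=[45,15,60] → #
    (4,4)@(9, 9): e=[63,21,36] → #
    (5,4)@(11, 9): e=[81,27,12] → #
    (6,4)@(13, 9): e=[99,33,-12] → ·
    (1,5)@(3, 11): e=[13,31,76] → #
    (5,5)@(11, 11): e=[85,55,-20] → ·
    (1,6)@(3, 13): e=[17,59,44] → #
    (3,6)@(7, 13): e=[53,71,-4] → ·
  covered (15 px):
    · · · · · · · · · ·
    · · · · · · · · · ·
    · · · · · · · · · ·
    · · · · · · # · · ·
    · # # # # # · · · ·
    · # # # # · · · · ·
    · # # · · · · · · ·
    # # · · · · · · · ·
    # · · · · · · · · ·

Z-buffer (winner per pixel, '.' = empty):
  . . . . . . . . . .
  . . . . . . . . . .
  . . . . . . . . . .
  . . . . . . 2 . . .
  . 2 2 2 2 2 . . . .
  . 2 2 2 2 . . . . .
  1 2 2 . . . . . . .
  2 2 . . . . . . . .
  2 . . . . . . . . .

Final: 2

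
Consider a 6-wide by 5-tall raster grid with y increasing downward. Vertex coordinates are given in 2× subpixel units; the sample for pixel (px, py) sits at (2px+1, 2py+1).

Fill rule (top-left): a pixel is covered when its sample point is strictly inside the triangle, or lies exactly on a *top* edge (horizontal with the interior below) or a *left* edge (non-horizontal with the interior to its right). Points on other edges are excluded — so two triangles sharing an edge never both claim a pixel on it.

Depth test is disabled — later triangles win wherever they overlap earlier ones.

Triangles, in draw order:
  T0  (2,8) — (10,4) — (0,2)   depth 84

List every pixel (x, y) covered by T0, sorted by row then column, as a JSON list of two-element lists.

T0:
  2·area = 56  (B↔C swapped to make it positive)
  edge (2, 8)→(0, 2): d=(-2,-6) top-left  bias=+0
  edge (0, 2)→(10, 4): d=(10,2) right/bottom  bias=-1
  edge (10, 4)→(2, 8): d=(-8,4) right/bottom  bias=-1
    (0,1)@(1, 3): e=[4,8,44] → X
    (1,1)@(3, 3): e=[16,4,36] → X
    (2,1)@(5, 3): e=[28,0,28] → .  [on edge]
    (0,2)@(1, 5): e=[0,28,28] → X  [on edge]
    (2,2)@(5, 5): e=[24,20,12] → X
    (3,2)@(7, 5): e=[36,16,4] → X
    (4,2)@(9, 5): e=[48,12,-4] → .
    (0,3)@(1, 7): e=[-4,48,12] → .
    (1,3)@(3, 7): e=[8,44,4] → X
    (2,3)@(5, 7): e=[20,40,-4] → .
    (3,3)@(7, 7): e=[32,36,-12] → .
    (1,4)@(3, 9): e=[4,64,-12] → .
  covered (7 px):
    . . . . . .
    X X . . . .
    X X X X . .
    . X . . . .
    . . . . . .

Answer: [[0,1],[1,1],[0,2],[1,2],[2,2],[3,2],[1,3]]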